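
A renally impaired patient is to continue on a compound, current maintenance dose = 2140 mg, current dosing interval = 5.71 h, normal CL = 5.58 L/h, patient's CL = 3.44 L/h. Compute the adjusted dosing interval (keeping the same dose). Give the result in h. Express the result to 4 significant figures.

To keep the same average steady-state level, dosing rate must scale with clearance.
CL ratio = 3.44 / 5.58 = 0.6165
New interval (same dose) = 5.71 / 0.6165 = 9.262 h

9.262 h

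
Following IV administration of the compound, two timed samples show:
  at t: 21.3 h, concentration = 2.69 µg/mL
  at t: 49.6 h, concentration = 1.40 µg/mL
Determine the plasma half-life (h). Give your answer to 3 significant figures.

30.0 h

k = ln(C₁/C₂) / (t₂ − t₁) = ln(2.69/1.40) / (49.6 − 21.3)
  = 0.6531 / 28.30 = 0.02308 h⁻¹
t½ = ln2 / k = 0.693147 / 0.02308 = 30.03 h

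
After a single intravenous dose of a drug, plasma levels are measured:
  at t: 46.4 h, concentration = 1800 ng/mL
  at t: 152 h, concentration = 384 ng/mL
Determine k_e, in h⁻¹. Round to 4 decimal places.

k = ln(C₁/C₂) / (t₂ − t₁) = ln(1800/384) / (152 − 46.4)
  = 1.545 / 105.6 = 0.01463 h⁻¹

0.0146 h⁻¹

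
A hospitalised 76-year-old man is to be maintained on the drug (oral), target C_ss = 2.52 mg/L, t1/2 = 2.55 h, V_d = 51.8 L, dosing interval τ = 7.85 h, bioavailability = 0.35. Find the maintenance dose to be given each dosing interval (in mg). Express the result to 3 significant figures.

796 mg

k = ln2 / t½ = 0.693147 / 2.55 = 0.2718 h⁻¹
CL = k × Vd = 0.2718 × 51.8 = 14.08 L/h
At steady state, F × (Dose/τ) = Css × CL.
Dose = Css × CL × τ / F = 2.52 × 14.08 × 7.85 / 0.35 = 795.8 mg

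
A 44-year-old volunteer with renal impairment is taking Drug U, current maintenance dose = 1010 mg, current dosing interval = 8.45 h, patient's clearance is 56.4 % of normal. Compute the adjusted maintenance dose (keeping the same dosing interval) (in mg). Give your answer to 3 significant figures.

To keep the same average steady-state level, dosing rate must scale with clearance.
CL ratio = 56.4 / 100 = 0.5640
New dose (same interval) = 1010 × 0.5640 = 569.6 mg

570 mg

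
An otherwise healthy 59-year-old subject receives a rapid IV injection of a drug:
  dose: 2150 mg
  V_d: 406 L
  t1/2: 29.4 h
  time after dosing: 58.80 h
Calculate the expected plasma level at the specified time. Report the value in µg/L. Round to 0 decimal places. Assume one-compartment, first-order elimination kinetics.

C₀ = Dose / Vd = 2150 / 406 = 5.296 mg/L
k = ln2 / t½ = 0.693147 / 29.4 = 0.02358 h⁻¹
t / t½ = 58.80 / 29.4 = 2 half-lives
C = C₀ × (1/2)^2 = 5.296 × 0.2500 = 1.324 mg/L
Convert: 1.324 mg/L × 1000 = 1324 µg/L

1324 µg/L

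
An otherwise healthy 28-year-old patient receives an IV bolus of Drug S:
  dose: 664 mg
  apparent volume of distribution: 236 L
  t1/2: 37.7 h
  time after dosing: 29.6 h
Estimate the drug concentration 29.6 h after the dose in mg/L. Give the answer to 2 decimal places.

1.63 mg/L

C₀ = Dose / Vd = 664.0 / 236 = 2.814 mg/L
k = ln2 / t½ = 0.693147 / 37.7 = 0.01839 h⁻¹
C = C₀ · e^(−k·t) = 2.814 × e^(−0.01839 × 29.6)
  = 2.814 × 0.5802 = 1.633 mg/L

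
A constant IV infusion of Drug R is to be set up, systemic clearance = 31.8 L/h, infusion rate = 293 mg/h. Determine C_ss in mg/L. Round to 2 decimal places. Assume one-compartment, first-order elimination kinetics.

At steady state Css = R₀ / CL = 293 / 31.80 = 9.214 mg/L

9.21 mg/L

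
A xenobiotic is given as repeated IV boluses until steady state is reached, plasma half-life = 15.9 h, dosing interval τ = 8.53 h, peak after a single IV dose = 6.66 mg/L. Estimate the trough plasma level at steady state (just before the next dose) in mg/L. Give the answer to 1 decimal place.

k = ln2 / t½ = 0.693147 / 15.9 = 0.04359 h⁻¹
e^(−kτ) = e^(−0.04359 × 8.53) = 0.6895
Accumulation ratio R = 1 / (1 − e^(−kτ)) = 1 / (1 − 0.6895) = 3.221
Steady-state trough = C₀ × R × e^(−kτ) = 6.66 × 3.221 × 0.6895 = 14.79 mg/L

14.8 mg/L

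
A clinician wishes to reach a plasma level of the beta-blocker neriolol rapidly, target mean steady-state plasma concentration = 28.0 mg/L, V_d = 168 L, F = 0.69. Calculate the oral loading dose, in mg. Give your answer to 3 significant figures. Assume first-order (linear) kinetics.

6820 mg

LD = Css × Vd / F = 28.0 × 168 / 0.69 = 6817 mg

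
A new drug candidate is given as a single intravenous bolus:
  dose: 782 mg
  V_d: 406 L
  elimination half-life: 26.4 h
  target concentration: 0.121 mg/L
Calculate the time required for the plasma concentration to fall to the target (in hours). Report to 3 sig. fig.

C₀ = Dose / Vd = 782.0 / 406 = 1.926 mg/L
k = ln2 / t½ = 0.693147 / 26.4 = 0.02626 h⁻¹
t = ln(C₀ / C) / k = ln(1.926 / 0.121) / 0.02626
  = ln(15.92) / 0.02626 = 2.768 / 0.02626 = 105.4 h

105 h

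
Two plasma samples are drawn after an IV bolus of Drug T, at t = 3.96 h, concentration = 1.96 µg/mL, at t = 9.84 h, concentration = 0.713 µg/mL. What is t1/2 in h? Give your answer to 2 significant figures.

4.0 h

k = ln(C₁/C₂) / (t₂ − t₁) = ln(1.96/0.713) / (9.84 − 3.96)
  = 1.011 / 5.880 = 0.1719 h⁻¹
t½ = ln2 / k = 0.693147 / 0.1719 = 4.032 h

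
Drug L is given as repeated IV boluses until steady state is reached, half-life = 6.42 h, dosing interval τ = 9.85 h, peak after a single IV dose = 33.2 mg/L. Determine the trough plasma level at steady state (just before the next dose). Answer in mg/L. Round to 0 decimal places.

k = ln2 / t½ = 0.693147 / 6.42 = 0.1080 h⁻¹
e^(−kτ) = e^(−0.1080 × 9.85) = 0.3451
Accumulation ratio R = 1 / (1 − e^(−kτ)) = 1 / (1 − 0.3451) = 1.527
Steady-state trough = C₀ × R × e^(−kτ) = 33.2 × 1.527 × 0.3451 = 17.50 mg/L

18 mg/L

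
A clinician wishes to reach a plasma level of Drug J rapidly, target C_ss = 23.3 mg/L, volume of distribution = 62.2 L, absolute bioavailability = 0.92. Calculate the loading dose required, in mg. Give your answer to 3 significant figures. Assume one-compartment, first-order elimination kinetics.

LD = Css × Vd / F = 23.3 × 62.2 / 0.92 = 1575 mg

1580 mg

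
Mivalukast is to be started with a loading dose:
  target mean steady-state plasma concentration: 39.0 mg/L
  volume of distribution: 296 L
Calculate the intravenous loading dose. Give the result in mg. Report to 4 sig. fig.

11540 mg

LD = Css × Vd = 39.0 × 296 = 11540 mg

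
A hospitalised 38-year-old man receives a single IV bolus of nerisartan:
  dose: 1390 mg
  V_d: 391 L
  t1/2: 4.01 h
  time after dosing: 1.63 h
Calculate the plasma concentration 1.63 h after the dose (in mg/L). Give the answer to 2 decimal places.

2.68 mg/L

C₀ = Dose / Vd = 1390 / 391 = 3.555 mg/L
k = ln2 / t½ = 0.693147 / 4.01 = 0.1729 h⁻¹
C = C₀ · e^(−k·t) = 3.555 × e^(−0.1729 × 1.63)
  = 3.555 × 0.7544 = 2.682 mg/L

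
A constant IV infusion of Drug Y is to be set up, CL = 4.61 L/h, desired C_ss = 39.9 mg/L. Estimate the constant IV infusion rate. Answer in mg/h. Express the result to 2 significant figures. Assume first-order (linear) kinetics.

180 mg/h

At steady state, infusion rate R₀ = Css × CL = 39.9 × 4.610 = 183.9 mg/h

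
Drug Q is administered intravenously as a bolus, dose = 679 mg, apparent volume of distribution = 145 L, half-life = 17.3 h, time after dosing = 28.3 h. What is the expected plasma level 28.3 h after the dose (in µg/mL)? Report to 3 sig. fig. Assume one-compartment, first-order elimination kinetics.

C₀ = Dose / Vd = 679.0 / 145 = 4.683 mg/L
k = ln2 / t½ = 0.693147 / 17.3 = 0.04007 h⁻¹
C = C₀ · e^(−k·t) = 4.683 × e^(−0.04007 × 28.3)
  = 4.683 × 0.3217 = 1.507 mg/L
(1.507 mg/L = 1.507 µg/mL)

1.51 µg/mL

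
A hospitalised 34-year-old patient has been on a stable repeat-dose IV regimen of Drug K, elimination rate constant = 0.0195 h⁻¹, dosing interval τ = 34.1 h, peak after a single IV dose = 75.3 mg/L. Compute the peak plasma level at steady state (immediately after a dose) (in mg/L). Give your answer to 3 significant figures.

155 mg/L

e^(−kτ) = e^(−0.01950 × 34.1) = 0.5143
Accumulation ratio R = 1 / (1 − e^(−kτ)) = 1 / (1 − 0.5143) = 2.059
Steady-state peak = C₀ × R = 75.3 × 2.059 = 155.0 mg/L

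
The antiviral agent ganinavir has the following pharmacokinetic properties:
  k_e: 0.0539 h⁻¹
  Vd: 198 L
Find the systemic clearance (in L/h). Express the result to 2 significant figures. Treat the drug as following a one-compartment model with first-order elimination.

CL = k × Vd = 0.0539 × 198 = 10.67 L/h

11 L/h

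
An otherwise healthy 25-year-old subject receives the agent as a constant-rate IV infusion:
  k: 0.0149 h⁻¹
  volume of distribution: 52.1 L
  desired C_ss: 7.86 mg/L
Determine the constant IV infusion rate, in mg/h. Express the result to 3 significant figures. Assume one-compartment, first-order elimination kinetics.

6.10 mg/h

CL = k × Vd = 0.01490 × 52.1 = 0.7763 L/h
At steady state, infusion rate R₀ = Css × CL = 7.86 × 0.7763 = 6.102 mg/h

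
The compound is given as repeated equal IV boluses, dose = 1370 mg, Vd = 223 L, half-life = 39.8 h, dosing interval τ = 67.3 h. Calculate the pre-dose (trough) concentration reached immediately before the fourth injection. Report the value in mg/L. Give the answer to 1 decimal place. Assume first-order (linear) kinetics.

2.7 mg/L

C₀ per dose = Dose / Vd = 1370 / 223 = 6.143 mg/L
k = ln2 / t½ = 0.693147 / 39.8 = 0.01742 h⁻¹
Fraction remaining after one interval: r = e^(−kτ) = e^(−0.01742 × 67.3) = 0.3096
Before dose 4, 3 doses have been given (aged 1τ, 2τ, 3τ).
C_trough = C₀ × (r + r² + … + r^3) = C₀ × r(1−r^3)/(1−r)
        = 6.143 × 0.3096 × (1 − 0.02968) / (1 − 0.3096) = 2.673 mg/L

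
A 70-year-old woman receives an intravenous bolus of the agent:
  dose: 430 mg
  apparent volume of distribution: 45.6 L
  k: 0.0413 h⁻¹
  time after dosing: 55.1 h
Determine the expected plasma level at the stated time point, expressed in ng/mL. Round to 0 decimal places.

C₀ = Dose / Vd = 430.0 / 45.6 = 9.430 mg/L
C = C₀ · e^(−k·t) = 9.430 × e^(−0.04130 × 55.1)
  = 9.430 × 0.1027 = 0.9685 mg/L
Convert: 0.9685 mg/L × 1000 = 968.5 ng/mL

969 ng/mL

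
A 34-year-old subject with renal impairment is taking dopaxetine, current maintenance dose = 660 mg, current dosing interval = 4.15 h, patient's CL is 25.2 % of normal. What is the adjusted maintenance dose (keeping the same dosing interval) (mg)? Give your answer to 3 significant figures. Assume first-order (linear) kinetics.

166 mg

To keep the same average steady-state level, dosing rate must scale with clearance.
CL ratio = 25.2 / 100 = 0.2520
New dose (same interval) = 660 × 0.2520 = 166.3 mg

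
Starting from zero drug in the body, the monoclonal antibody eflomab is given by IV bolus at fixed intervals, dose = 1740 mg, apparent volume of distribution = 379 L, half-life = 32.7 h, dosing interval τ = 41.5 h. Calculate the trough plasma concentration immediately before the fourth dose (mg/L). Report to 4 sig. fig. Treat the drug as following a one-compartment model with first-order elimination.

C₀ per dose = Dose / Vd = 1740 / 379 = 4.591 mg/L
k = ln2 / t½ = 0.693147 / 32.7 = 0.02120 h⁻¹
Fraction remaining after one interval: r = e^(−kτ) = e^(−0.02120 × 41.5) = 0.4149
Before dose 4, 3 doses have been given (aged 1τ, 2τ, 3τ).
C_trough = C₀ × (r + r² + … + r^3) = C₀ × r(1−r^3)/(1−r)
        = 4.591 × 0.4149 × (1 − 0.07142) / (1 − 0.4149) = 3.023 mg/L

3.023 mg/L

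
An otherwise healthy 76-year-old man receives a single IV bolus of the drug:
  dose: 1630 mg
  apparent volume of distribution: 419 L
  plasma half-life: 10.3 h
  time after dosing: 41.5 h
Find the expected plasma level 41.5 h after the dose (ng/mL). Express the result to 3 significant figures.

238 ng/mL

C₀ = Dose / Vd = 1630 / 419 = 3.890 mg/L
k = ln2 / t½ = 0.693147 / 10.3 = 0.06730 h⁻¹
C = C₀ · e^(−k·t) = 3.890 × e^(−0.06730 × 41.5)
  = 3.890 × 0.06124 = 0.2382 mg/L
Convert: 0.2382 mg/L × 1000 = 238.2 ng/mL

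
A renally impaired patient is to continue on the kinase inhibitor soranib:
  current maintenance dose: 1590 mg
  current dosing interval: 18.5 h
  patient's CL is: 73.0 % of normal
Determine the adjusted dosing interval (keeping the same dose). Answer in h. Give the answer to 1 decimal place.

25.3 h

To keep the same average steady-state level, dosing rate must scale with clearance.
CL ratio = 73.0 / 100 = 0.7300
New interval (same dose) = 18.5 / 0.7300 = 25.34 h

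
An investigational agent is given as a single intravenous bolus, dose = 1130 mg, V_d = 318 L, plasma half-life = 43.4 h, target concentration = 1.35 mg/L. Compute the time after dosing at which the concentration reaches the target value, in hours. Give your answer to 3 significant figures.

60.6 h

C₀ = Dose / Vd = 1130 / 318 = 3.553 mg/L
k = ln2 / t½ = 0.693147 / 43.4 = 0.01597 h⁻¹
t = ln(C₀ / C) / k = ln(3.553 / 1.35) / 0.01597
  = ln(2.632) / 0.01597 = 0.9677 / 0.01597 = 60.59 h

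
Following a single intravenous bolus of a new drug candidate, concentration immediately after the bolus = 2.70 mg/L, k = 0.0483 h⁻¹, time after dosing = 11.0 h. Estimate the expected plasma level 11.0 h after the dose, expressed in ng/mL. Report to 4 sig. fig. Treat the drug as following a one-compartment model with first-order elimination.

C = C₀ · e^(−k·t) = 2.700 × e^(−0.04830 × 11.0)
  = 2.700 × 0.5878 = 1.587 mg/L
Convert: 1.587 mg/L × 1000 = 1587 ng/mL

1587 ng/mL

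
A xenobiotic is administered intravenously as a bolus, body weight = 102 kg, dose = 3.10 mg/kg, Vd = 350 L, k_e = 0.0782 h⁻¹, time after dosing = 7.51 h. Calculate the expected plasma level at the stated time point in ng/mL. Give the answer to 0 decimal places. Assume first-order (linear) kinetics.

Total dose = 3.10 × 102 = 316.2 mg
C₀ = Dose / Vd = 316.2 / 350 = 0.9034 mg/L
C = C₀ · e^(−k·t) = 0.9034 × e^(−0.07820 × 7.51)
  = 0.9034 × 0.5558 = 0.5021 mg/L
Convert: 0.5021 mg/L × 1000 = 502.1 ng/mL

502 ng/mL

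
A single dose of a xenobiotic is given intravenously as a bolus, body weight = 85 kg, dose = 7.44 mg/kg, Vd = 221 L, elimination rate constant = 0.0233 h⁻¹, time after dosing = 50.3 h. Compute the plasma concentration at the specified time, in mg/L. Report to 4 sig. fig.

0.8864 mg/L

Total dose = 7.44 × 85 = 632.4 mg
C₀ = Dose / Vd = 632.4 / 221 = 2.862 mg/L
C = C₀ · e^(−k·t) = 2.862 × e^(−0.02330 × 50.3)
  = 2.862 × 0.3097 = 0.8864 mg/L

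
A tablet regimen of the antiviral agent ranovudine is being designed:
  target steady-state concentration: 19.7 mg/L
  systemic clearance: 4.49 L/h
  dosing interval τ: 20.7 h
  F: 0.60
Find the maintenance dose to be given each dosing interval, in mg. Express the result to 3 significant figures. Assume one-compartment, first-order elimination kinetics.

At steady state, F × (Dose/τ) = Css × CL.
Dose = Css × CL × τ / F = 19.7 × 4.490 × 20.7 / 0.60 = 3052 mg

3050 mg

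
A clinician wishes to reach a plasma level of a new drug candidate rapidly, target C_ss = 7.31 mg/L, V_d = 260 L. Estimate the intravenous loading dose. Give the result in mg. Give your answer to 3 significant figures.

1900 mg

LD = Css × Vd = 7.31 × 260 = 1901 mg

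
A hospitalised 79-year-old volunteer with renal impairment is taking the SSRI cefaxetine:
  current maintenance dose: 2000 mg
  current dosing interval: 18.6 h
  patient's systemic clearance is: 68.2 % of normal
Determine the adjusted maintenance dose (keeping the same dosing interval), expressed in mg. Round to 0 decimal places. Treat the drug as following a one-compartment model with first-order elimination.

To keep the same average steady-state level, dosing rate must scale with clearance.
CL ratio = 68.2 / 100 = 0.6820
New dose (same interval) = 2000 × 0.6820 = 1364 mg

1364 mg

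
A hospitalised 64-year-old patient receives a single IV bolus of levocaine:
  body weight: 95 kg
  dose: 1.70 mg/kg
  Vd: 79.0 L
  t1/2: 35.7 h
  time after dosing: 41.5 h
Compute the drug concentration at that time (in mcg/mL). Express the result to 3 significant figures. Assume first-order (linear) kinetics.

0.913 mcg/mL

Total dose = 1.70 × 95 = 161.5 mg
C₀ = Dose / Vd = 161.5 / 79.0 = 2.044 mg/L
k = ln2 / t½ = 0.693147 / 35.7 = 0.01942 h⁻¹
C = C₀ · e^(−k·t) = 2.044 × e^(−0.01942 × 41.5)
  = 2.044 × 0.4467 = 0.9131 mg/L
(0.9131 mg/L = 0.9131 mcg/mL)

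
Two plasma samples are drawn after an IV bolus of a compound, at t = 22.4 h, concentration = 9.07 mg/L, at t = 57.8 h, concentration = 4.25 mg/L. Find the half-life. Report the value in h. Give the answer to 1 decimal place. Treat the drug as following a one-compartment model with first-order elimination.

k = ln(C₁/C₂) / (t₂ − t₁) = ln(9.07/4.25) / (57.8 − 22.4)
  = 0.7581 / 35.40 = 0.02142 h⁻¹
t½ = ln2 / k = 0.693147 / 0.02142 = 32.36 h

32.4 h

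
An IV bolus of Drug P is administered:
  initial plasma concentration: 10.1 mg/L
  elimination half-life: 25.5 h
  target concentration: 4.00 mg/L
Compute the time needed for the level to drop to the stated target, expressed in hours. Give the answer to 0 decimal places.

34 h

k = ln2 / t½ = 0.693147 / 25.5 = 0.02718 h⁻¹
t = ln(C₀ / C) / k = ln(10.10 / 4.00) / 0.02718
  = ln(2.525) / 0.02718 = 0.9262 / 0.02718 = 34.08 h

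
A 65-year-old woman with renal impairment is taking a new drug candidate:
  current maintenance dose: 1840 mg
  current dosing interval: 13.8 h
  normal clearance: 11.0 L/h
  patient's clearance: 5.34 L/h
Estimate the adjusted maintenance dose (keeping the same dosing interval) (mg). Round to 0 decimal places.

To keep the same average steady-state level, dosing rate must scale with clearance.
CL ratio = 5.34 / 11.0 = 0.4855
New dose (same interval) = 1840 × 0.4855 = 893.3 mg

893 mg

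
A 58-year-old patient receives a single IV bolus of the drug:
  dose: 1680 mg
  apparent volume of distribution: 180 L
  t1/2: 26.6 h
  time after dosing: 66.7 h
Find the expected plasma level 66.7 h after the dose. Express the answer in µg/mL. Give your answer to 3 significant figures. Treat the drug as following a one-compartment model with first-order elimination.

1.64 µg/mL

C₀ = Dose / Vd = 1680 / 180 = 9.333 mg/L
k = ln2 / t½ = 0.693147 / 26.6 = 0.02606 h⁻¹
C = C₀ · e^(−k·t) = 9.333 × e^(−0.02606 × 66.7)
  = 9.333 × 0.1758 = 1.641 mg/L
(1.641 mg/L = 1.641 µg/mL)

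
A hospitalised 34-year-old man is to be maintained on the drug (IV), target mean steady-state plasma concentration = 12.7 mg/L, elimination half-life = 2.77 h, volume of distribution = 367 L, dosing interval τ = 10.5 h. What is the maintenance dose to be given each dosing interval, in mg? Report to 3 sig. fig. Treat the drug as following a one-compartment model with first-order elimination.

12200 mg

k = ln2 / t½ = 0.693147 / 2.77 = 0.2502 h⁻¹
CL = k × Vd = 0.2502 × 367 = 91.82 L/h
At steady state, Dose/τ = Css × CL.
Dose = Css × CL × τ = 12.7 × 91.82 × 10.5 = 12240 mg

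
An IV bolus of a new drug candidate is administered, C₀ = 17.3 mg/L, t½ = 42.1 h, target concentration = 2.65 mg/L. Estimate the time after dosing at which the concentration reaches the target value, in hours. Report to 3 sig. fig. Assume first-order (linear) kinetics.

k = ln2 / t½ = 0.693147 / 42.1 = 0.01646 h⁻¹
t = ln(C₀ / C) / k = ln(17.30 / 2.65) / 0.01646
  = ln(6.528) / 0.01646 = 1.876 / 0.01646 = 114.0 h

114 h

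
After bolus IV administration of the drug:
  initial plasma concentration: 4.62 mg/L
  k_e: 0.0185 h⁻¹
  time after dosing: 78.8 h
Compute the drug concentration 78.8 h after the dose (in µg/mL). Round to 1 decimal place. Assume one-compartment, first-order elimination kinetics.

1.1 µg/mL

C = C₀ · e^(−k·t) = 4.620 × e^(−0.01850 × 78.8)
  = 4.620 × 0.2327 = 1.075 mg/L
(1.075 mg/L = 1.075 µg/mL)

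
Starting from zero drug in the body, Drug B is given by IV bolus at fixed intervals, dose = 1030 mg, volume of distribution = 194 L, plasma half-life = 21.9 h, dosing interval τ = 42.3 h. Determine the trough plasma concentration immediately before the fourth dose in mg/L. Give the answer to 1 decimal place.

1.9 mg/L

C₀ per dose = Dose / Vd = 1030 / 194 = 5.309 mg/L
k = ln2 / t½ = 0.693147 / 21.9 = 0.03165 h⁻¹
Fraction remaining after one interval: r = e^(−kτ) = e^(−0.03165 × 42.3) = 0.2622
Before dose 4, 3 doses have been given (aged 1τ, 2τ, 3τ).
C_trough = C₀ × (r + r² + … + r^3) = C₀ × r(1−r^3)/(1−r)
        = 5.309 × 0.2622 × (1 − 0.01803) / (1 − 0.2622) = 1.853 mg/L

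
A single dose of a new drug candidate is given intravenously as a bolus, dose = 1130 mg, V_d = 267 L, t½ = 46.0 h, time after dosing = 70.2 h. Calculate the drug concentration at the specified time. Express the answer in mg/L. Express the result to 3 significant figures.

C₀ = Dose / Vd = 1130 / 267 = 4.232 mg/L
k = ln2 / t½ = 0.693147 / 46.0 = 0.01507 h⁻¹
C = C₀ · e^(−k·t) = 4.232 × e^(−0.01507 × 70.2)
  = 4.232 × 0.3472 = 1.469 mg/L

1.47 mg/L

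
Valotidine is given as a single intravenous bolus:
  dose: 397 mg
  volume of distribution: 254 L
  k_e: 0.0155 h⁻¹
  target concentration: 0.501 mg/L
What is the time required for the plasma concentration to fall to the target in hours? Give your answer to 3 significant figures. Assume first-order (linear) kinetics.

C₀ = Dose / Vd = 397.0 / 254 = 1.563 mg/L
t = ln(C₀ / C) / k = ln(1.563 / 0.501) / 0.01550
  = ln(3.120) / 0.01550 = 1.138 / 0.01550 = 73.42 h

73.4 h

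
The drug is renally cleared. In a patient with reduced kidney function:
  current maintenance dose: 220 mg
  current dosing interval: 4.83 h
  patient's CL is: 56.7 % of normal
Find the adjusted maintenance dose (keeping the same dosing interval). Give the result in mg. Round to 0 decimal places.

125 mg

To keep the same average steady-state level, dosing rate must scale with clearance.
CL ratio = 56.7 / 100 = 0.5670
New dose (same interval) = 220 × 0.5670 = 124.7 mg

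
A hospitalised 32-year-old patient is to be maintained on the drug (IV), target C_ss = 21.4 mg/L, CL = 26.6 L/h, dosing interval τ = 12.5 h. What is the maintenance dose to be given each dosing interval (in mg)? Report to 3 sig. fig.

7120 mg

At steady state, Dose/τ = Css × CL.
Dose = Css × CL × τ = 21.4 × 26.60 × 12.5 = 7116 mg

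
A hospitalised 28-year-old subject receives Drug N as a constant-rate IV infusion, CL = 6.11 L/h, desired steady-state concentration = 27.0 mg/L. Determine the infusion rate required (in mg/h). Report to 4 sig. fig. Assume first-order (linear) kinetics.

165.0 mg/h

At steady state, infusion rate R₀ = Css × CL = 27.0 × 6.110 = 165.0 mg/h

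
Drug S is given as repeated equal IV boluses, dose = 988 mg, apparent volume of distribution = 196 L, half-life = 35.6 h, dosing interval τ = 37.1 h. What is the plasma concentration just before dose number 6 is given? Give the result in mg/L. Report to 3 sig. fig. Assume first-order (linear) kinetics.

4.63 mg/L

C₀ per dose = Dose / Vd = 988 / 196 = 5.041 mg/L
k = ln2 / t½ = 0.693147 / 35.6 = 0.01947 h⁻¹
Fraction remaining after one interval: r = e^(−kτ) = e^(−0.01947 × 37.1) = 0.4856
Before dose 6, 5 doses have been given (aged 1τ, 2τ, 3τ, 4τ, 5τ).
C_trough = C₀ × (r + r² + … + r^5) = C₀ × r(1−r^5)/(1−r)
        = 5.041 × 0.4856 × (1 − 0.02700) / (1 − 0.4856) = 4.630 mg/L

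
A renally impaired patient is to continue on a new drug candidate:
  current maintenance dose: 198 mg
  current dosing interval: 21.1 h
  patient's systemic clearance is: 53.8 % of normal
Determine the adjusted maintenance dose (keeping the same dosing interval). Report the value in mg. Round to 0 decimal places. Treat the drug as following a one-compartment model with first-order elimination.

To keep the same average steady-state level, dosing rate must scale with clearance.
CL ratio = 53.8 / 100 = 0.5380
New dose (same interval) = 198 × 0.5380 = 106.5 mg

107 mg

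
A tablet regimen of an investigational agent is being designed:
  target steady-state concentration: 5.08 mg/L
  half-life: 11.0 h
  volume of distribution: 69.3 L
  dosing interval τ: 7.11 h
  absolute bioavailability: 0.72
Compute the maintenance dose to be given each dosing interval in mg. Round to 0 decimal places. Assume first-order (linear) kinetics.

k = ln2 / t½ = 0.693147 / 11.0 = 0.06301 h⁻¹
CL = k × Vd = 0.06301 × 69.3 = 4.367 L/h
At steady state, F × (Dose/τ) = Css × CL.
Dose = Css × CL × τ / F = 5.08 × 4.367 × 7.11 / 0.72 = 219.1 mg

219 mg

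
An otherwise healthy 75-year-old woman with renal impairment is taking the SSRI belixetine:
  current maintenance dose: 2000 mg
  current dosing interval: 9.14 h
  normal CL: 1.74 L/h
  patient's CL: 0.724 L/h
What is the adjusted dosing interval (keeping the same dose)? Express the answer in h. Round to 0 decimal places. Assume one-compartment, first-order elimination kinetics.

To keep the same average steady-state level, dosing rate must scale with clearance.
CL ratio = 0.724 / 1.74 = 0.4161
New interval (same dose) = 9.14 / 0.4161 = 21.97 h

22 h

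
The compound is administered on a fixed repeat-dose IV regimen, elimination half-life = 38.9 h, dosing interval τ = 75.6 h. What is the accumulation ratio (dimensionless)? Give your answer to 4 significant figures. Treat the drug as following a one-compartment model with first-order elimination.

k = ln2 / t½ = 0.693147 / 38.9 = 0.01782 h⁻¹
e^(−kτ) = e^(−0.01782 × 75.6) = 0.2600
Accumulation ratio R = 1 / (1 − e^(−kτ)) = 1 / (1 − 0.2600) = 1.351

1.351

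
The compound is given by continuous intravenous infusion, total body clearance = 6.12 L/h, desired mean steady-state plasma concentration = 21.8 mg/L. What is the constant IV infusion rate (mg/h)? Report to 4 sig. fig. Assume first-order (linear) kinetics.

At steady state, infusion rate R₀ = Css × CL = 21.8 × 6.120 = 133.4 mg/h

133.4 mg/h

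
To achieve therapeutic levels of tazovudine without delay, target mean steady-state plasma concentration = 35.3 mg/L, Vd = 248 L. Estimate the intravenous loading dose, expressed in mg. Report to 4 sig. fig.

LD = Css × Vd = 35.3 × 248 = 8754 mg

8754 mg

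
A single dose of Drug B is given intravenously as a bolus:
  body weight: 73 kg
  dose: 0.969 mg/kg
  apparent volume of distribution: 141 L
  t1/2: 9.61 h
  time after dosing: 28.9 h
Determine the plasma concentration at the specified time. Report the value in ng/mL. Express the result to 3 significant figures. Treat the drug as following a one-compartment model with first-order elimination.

Total dose = 0.969 × 73 = 70.74 mg
C₀ = Dose / Vd = 70.74 / 141 = 0.5017 mg/L
k = ln2 / t½ = 0.693147 / 9.61 = 0.07213 h⁻¹
C = C₀ · e^(−k·t) = 0.5017 × e^(−0.07213 × 28.9)
  = 0.5017 × 0.1244 = 0.06241 mg/L
Convert: 0.06241 mg/L × 1000 = 62.41 ng/mL

62.4 ng/mL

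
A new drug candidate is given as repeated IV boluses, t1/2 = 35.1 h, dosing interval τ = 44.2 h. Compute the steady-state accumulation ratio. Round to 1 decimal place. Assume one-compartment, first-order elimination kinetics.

1.7

k = ln2 / t½ = 0.693147 / 35.1 = 0.01975 h⁻¹
e^(−kτ) = e^(−0.01975 × 44.2) = 0.4177
Accumulation ratio R = 1 / (1 − e^(−kτ)) = 1 / (1 − 0.4177) = 1.717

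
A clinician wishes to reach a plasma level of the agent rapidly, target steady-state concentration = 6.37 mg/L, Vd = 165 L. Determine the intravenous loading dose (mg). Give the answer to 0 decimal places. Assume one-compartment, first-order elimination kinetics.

1051 mg

LD = Css × Vd = 6.37 × 165 = 1051 mg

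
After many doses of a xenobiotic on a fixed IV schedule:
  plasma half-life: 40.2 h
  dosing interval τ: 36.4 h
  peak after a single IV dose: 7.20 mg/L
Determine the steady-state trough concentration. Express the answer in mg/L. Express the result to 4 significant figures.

k = ln2 / t½ = 0.693147 / 40.2 = 0.01724 h⁻¹
e^(−kτ) = e^(−0.01724 × 36.4) = 0.5339
Accumulation ratio R = 1 / (1 − e^(−kτ)) = 1 / (1 − 0.5339) = 2.145
Steady-state trough = C₀ × R × e^(−kτ) = 7.20 × 2.145 × 0.5339 = 8.246 mg/L

8.246 mg/L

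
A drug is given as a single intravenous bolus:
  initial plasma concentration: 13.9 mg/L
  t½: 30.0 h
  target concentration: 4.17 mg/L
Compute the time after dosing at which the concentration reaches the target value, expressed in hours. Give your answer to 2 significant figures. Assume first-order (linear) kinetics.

52 h

k = ln2 / t½ = 0.693147 / 30.0 = 0.02310 h⁻¹
t = ln(C₀ / C) / k = ln(13.90 / 4.17) / 0.02310
  = ln(3.333) / 0.02310 = 1.204 / 0.02310 = 52.12 h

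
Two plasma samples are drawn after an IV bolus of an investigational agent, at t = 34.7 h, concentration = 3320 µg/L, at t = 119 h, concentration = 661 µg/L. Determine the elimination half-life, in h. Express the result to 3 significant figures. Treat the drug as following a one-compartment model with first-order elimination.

k = ln(C₁/C₂) / (t₂ − t₁) = ln(3320/661) / (119 − 34.7)
  = 1.614 / 84.30 = 0.01915 h⁻¹
t½ = ln2 / k = 0.693147 / 0.01915 = 36.20 h

36.2 h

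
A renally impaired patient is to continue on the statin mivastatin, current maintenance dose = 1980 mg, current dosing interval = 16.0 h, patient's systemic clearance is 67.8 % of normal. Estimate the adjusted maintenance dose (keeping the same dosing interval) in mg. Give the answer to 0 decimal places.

1342 mg

To keep the same average steady-state level, dosing rate must scale with clearance.
CL ratio = 67.8 / 100 = 0.6780
New dose (same interval) = 1980 × 0.6780 = 1342 mg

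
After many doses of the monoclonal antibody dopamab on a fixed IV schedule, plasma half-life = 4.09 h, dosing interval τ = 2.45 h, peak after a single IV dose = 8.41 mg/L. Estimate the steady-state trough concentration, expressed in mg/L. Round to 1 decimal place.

16.3 mg/L

k = ln2 / t½ = 0.693147 / 4.09 = 0.1695 h⁻¹
e^(−kτ) = e^(−0.1695 × 2.45) = 0.6602
Accumulation ratio R = 1 / (1 − e^(−kτ)) = 1 / (1 − 0.6602) = 2.943
Steady-state trough = C₀ × R × e^(−kτ) = 8.41 × 2.943 × 0.6602 = 16.34 mg/L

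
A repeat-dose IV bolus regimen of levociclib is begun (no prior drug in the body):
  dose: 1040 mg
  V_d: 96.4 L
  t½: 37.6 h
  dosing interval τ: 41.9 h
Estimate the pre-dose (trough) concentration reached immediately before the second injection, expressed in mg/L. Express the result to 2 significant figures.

C₀ per dose = Dose / Vd = 1040 / 96.4 = 10.79 mg/L
k = ln2 / t½ = 0.693147 / 37.6 = 0.01843 h⁻¹
Fraction remaining after one interval: r = e^(−kτ) = e^(−0.01843 × 41.9) = 0.4620
Before dose 2, 1 dose has been given (aged 1τ).
C_trough = C₀ × r = 10.79 × 0.4620 = 4.985 mg/L

5.0 mg/L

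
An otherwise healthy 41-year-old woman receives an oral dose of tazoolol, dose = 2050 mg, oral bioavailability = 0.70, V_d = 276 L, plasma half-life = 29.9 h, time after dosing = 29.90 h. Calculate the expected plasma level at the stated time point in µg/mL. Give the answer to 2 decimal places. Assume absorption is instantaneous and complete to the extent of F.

Amount reaching circulation = F × Dose = 0.70 × 2050 = 1435 mg
C₀ = F·Dose / Vd = 1435 / 276 = 5.199 mg/L
k = ln2 / t½ = 0.693147 / 29.9 = 0.02318 h⁻¹
t / t½ = 29.90 / 29.9 = 1 half-lives
C = C₀ × (1/2)^1 = 5.199 × 0.5000 = 2.600 mg/L
(2.600 mg/L = 2.600 µg/mL)

2.60 µg/mL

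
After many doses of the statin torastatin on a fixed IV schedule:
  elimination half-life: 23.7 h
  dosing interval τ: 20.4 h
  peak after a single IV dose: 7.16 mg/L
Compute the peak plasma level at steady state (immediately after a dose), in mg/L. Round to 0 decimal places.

16 mg/L

k = ln2 / t½ = 0.693147 / 23.7 = 0.02925 h⁻¹
e^(−kτ) = e^(−0.02925 × 20.4) = 0.5506
Accumulation ratio R = 1 / (1 − e^(−kτ)) = 1 / (1 − 0.5506) = 2.225
Steady-state peak = C₀ × R = 7.16 × 2.225 = 15.93 mg/L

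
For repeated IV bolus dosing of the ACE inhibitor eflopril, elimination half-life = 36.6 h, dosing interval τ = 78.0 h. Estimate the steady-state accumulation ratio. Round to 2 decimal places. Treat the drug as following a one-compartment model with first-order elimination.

1.30

k = ln2 / t½ = 0.693147 / 36.6 = 0.01894 h⁻¹
e^(−kτ) = e^(−0.01894 × 78.0) = 0.2282
Accumulation ratio R = 1 / (1 − e^(−kτ)) = 1 / (1 − 0.2282) = 1.296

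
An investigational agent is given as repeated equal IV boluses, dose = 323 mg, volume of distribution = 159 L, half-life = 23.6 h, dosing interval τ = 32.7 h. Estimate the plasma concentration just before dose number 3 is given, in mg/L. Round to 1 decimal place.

1.1 mg/L

C₀ per dose = Dose / Vd = 323 / 159 = 2.031 mg/L
k = ln2 / t½ = 0.693147 / 23.6 = 0.02937 h⁻¹
Fraction remaining after one interval: r = e^(−kτ) = e^(−0.02937 × 32.7) = 0.3827
Before dose 3, 2 doses have been given (aged 1τ, 2τ).
C_trough = C₀ × (r + r²) = 2.031 × (0.3827 + 0.1465) = 1.075 mg/L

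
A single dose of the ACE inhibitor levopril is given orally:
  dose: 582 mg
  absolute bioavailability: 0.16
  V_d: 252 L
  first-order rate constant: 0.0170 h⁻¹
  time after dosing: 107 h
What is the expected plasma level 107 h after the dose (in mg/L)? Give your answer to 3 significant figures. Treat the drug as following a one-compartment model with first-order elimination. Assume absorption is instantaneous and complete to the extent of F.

Amount reaching circulation = F × Dose = 0.16 × 582.0 = 93.12 mg
C₀ = F·Dose / Vd = 93.12 / 252 = 0.3695 mg/L
C = C₀ · e^(−k·t) = 0.3695 × e^(−0.01700 × 107)
  = 0.3695 × 0.1622 = 0.05993 mg/L

0.0599 mg/L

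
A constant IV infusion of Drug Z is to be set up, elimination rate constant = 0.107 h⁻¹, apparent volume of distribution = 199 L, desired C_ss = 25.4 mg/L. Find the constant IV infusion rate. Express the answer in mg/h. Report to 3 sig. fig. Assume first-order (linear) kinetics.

CL = k × Vd = 0.1070 × 199 = 21.29 L/h
At steady state, infusion rate R₀ = Css × CL = 25.4 × 21.29 = 540.8 mg/h

541 mg/h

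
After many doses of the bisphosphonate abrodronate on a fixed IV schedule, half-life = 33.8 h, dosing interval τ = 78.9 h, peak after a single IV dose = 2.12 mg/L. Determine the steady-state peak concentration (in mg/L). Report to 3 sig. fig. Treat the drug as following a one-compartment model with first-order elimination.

k = ln2 / t½ = 0.693147 / 33.8 = 0.02051 h⁻¹
e^(−kτ) = e^(−0.02051 × 78.9) = 0.1982
Accumulation ratio R = 1 / (1 − e^(−kτ)) = 1 / (1 − 0.1982) = 1.247
Steady-state peak = C₀ × R = 2.12 × 1.247 = 2.644 mg/L

2.64 mg/L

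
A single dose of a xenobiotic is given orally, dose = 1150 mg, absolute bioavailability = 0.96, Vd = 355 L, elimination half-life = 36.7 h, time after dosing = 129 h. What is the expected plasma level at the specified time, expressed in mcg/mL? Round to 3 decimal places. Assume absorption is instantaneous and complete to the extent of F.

0.272 mcg/mL

Amount reaching circulation = F × Dose = 0.96 × 1150 = 1104 mg
C₀ = F·Dose / Vd = 1104 / 355 = 3.110 mg/L
k = ln2 / t½ = 0.693147 / 36.7 = 0.01889 h⁻¹
C = C₀ · e^(−k·t) = 3.110 × e^(−0.01889 × 129)
  = 3.110 × 0.08744 = 0.2719 mg/L
(0.2719 mg/L = 0.2719 mcg/mL)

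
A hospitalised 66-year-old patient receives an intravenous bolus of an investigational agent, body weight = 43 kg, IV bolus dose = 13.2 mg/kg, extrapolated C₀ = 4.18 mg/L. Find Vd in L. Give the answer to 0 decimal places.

136 L

Dose = 13.2 × 43 = 567.6 mg
Vd = Dose / C₀ = 567.6 / 4.18 = 135.8 L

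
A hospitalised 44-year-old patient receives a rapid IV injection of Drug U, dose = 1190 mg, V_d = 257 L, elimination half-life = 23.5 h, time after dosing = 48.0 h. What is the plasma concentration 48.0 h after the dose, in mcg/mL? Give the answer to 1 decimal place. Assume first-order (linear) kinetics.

1.1 mcg/mL

C₀ = Dose / Vd = 1190 / 257 = 4.630 mg/L
k = ln2 / t½ = 0.693147 / 23.5 = 0.02950 h⁻¹
C = C₀ · e^(−k·t) = 4.630 × e^(−0.02950 × 48.0)
  = 4.630 × 0.2427 = 1.124 mg/L
(1.124 mg/L = 1.124 mcg/mL)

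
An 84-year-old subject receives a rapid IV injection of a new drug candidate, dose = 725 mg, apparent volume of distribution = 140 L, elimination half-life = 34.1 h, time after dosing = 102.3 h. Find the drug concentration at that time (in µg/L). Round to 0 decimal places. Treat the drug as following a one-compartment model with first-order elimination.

647 µg/L

C₀ = Dose / Vd = 725.0 / 140 = 5.179 mg/L
k = ln2 / t½ = 0.693147 / 34.1 = 0.02033 h⁻¹
t / t½ = 102.3 / 34.1 = 3 half-lives
C = C₀ × (1/2)^3 = 5.179 × 0.1250 = 0.6474 mg/L
Convert: 0.6474 mg/L × 1000 = 647.4 µg/L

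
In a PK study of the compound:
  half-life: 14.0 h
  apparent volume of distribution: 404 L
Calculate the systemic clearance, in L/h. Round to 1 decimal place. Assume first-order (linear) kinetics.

20.0 L/h

k = ln2 / t½ = 0.693147 / 14.0 = 0.04951 h⁻¹
CL = k × Vd = 0.04951 × 404 = 20.00 L/h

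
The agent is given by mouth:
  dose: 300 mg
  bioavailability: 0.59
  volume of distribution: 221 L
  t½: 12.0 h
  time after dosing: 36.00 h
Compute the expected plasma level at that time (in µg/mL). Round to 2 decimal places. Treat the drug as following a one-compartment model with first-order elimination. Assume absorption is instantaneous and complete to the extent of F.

0.10 µg/mL

Amount reaching circulation = F × Dose = 0.59 × 300.0 = 177.0 mg
C₀ = F·Dose / Vd = 177.0 / 221 = 0.8009 mg/L
k = ln2 / t½ = 0.693147 / 12.0 = 0.05776 h⁻¹
t / t½ = 36.00 / 12.0 = 3 half-lives
C = C₀ × (1/2)^3 = 0.8009 × 0.1250 = 0.1001 mg/L
(0.1001 mg/L = 0.1001 µg/mL)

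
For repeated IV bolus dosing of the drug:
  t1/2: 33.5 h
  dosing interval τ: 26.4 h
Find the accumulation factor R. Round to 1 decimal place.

2.4

k = ln2 / t½ = 0.693147 / 33.5 = 0.02069 h⁻¹
e^(−kτ) = e^(−0.02069 × 26.4) = 0.5791
Accumulation ratio R = 1 / (1 − e^(−kτ)) = 1 / (1 − 0.5791) = 2.376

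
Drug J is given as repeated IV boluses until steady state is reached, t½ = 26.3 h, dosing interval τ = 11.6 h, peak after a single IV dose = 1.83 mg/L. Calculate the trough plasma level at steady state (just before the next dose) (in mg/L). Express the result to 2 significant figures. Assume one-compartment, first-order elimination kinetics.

5.1 mg/L

k = ln2 / t½ = 0.693147 / 26.3 = 0.02636 h⁻¹
e^(−kτ) = e^(−0.02636 × 11.6) = 0.7366
Accumulation ratio R = 1 / (1 − e^(−kτ)) = 1 / (1 − 0.7366) = 3.797
Steady-state trough = C₀ × R × e^(−kτ) = 1.83 × 3.797 × 0.7366 = 5.118 mg/L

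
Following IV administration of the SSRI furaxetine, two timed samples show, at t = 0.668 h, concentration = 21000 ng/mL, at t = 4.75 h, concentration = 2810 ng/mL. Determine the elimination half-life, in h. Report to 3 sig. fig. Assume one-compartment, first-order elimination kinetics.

k = ln(C₁/C₂) / (t₂ − t₁) = ln(21000/2810) / (4.75 − 0.668)
  = 2.011 / 4.082 = 0.4927 h⁻¹
t½ = ln2 / k = 0.693147 / 0.4927 = 1.407 h

1.41 h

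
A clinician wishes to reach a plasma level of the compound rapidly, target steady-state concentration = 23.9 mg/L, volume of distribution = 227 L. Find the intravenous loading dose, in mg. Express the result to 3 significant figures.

LD = Css × Vd = 23.9 × 227 = 5425 mg

5430 mg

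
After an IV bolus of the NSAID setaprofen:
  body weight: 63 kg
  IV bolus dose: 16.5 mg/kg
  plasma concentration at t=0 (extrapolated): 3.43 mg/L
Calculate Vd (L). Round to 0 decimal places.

303 L

Dose = 16.5 × 63 = 1040 mg
Vd = Dose / C₀ = 1040 / 3.43 = 303.2 L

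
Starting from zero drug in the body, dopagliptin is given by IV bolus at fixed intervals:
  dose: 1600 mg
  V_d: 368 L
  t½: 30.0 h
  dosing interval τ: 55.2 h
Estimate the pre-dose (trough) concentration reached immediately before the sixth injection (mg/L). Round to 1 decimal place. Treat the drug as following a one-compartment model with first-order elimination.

1.7 mg/L

C₀ per dose = Dose / Vd = 1600 / 368 = 4.348 mg/L
k = ln2 / t½ = 0.693147 / 30.0 = 0.02310 h⁻¹
Fraction remaining after one interval: r = e^(−kτ) = e^(−0.02310 × 55.2) = 0.2794
Before dose 6, 5 doses have been given (aged 1τ, 2τ, 3τ, 4τ, 5τ).
C_trough = C₀ × (r + r² + … + r^5) = C₀ × r(1−r^5)/(1−r)
        = 4.348 × 0.2794 × (1 − 0.001703) / (1 − 0.2794) = 1.683 mg/L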